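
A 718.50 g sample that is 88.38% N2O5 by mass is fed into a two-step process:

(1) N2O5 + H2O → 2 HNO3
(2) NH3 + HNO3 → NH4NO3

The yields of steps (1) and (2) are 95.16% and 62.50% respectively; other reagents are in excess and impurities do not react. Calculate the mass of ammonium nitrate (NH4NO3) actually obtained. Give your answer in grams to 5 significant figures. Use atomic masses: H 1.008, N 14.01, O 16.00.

559.77 g

Pure N2O5 = 718.50 × 0.8838 = 635.010 g.
M(N2O5) = 2(14.01) + 5(16.00) = 108.02 g/mol.
M(NH4NO3) = 2(14.01) + 4(1.008) + 3(16.00) = 80.052 g/mol.
n(N2O5) = 635.010 / 108.02 = 5.87864 mol.
Step 1 (N2O5:HNO3 = 1:2): theoretical n(HNO3) = 11.7573 mol; at 95.16% yield, n(HNO3) = 11.1882 mol.
Step 2 (HNO3:NH4NO3 = 1:1): theoretical n(NH4NO3) = 11.1882 mol, so theoretical mass = 11.1882 × 80.052 = 895.639 g.
At 62.50% yield, actual mass of NH4NO3 = 895.639 × 0.6250 = 559.775 g.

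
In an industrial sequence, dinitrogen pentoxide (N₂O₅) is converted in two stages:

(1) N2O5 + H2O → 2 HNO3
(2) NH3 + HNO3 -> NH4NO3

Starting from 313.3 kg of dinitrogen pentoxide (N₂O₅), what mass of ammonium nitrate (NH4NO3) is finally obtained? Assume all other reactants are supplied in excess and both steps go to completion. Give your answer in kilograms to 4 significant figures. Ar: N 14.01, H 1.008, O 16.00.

464.4 kg

M(N2O5) = 2(14.01) + 5(16.00) = 108.02 g/mol.
M(NH4NO3) = 2(14.01) + 4(1.008) + 3(16.00) = 80.052 g/mol.
313.3 kg = 313300 g.
n(N2O5) = 313300 / 108.02 = 2900.4 mol.
Step 1 gives a 1:2 ratio of N2O5 to HNO3, so n(HNO3) = 5800.8 mol.
In step 2 the HNO3:NH4NO3 ratio is 1:1, so n(NH4NO3) = 5800.8 mol.
Mass of NH4NO3 = 5800.8 × 80.052 = 464360 g = 464.4 kg.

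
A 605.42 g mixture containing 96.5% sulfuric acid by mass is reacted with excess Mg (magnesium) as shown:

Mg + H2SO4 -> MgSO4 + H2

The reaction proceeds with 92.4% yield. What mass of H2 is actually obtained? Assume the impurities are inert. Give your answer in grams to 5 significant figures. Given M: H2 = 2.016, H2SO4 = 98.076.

11.096 g

Pure H2SO4 available = 605.42 g × 0.965 = 584.230 g.
n(H2SO4) = 584.230 g / 98.076 g/mol = 5.95691 mol.
From the equation the H2SO4:H2 mole ratio is 1:1, so n(H2) = 5.95691 × 1/1 = 5.95691 mol.
Mass of H2 = 5.95691 mol × 2.016 g/mol = 12.0091 g.
Actual mass collected = 12.0091 g × 0.924 = 11.0964 g.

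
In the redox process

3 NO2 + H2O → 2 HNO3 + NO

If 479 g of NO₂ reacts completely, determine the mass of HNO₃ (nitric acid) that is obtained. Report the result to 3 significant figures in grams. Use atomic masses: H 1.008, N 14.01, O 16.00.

M(NO2) = 14.01 + 2(16.00) = 46.01 g/mol.
M(HNO3) = 1.008 + 14.01 + 3(16.00) = 63.018 g/mol.
n(NO2) = 479.0 g / 46.01 g/mol = 10.41 mol.
From the equation the NO2:HNO3 mole ratio is 3:2, so n(HNO3) = 10.41 × 2/3 = 6.941 mol.
Mass of HNO3 = 6.941 mol × 63.018 g/mol = 437.4 g.

437 g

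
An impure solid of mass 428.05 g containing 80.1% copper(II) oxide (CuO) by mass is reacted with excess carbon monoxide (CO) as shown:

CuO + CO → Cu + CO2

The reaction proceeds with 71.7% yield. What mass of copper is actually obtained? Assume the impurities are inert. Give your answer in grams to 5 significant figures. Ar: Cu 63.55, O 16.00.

Pure CuO available = 428.05 g × 0.801 = 342.868 g.
M(CuO) = 63.55 + 16.00 = 79.55 g/mol.
M(Cu) = 63.55 g/mol.
n(CuO) = 342.868 g / 79.55 g/mol = 4.31009 mol.
From the equation the CuO:Cu mole ratio is 1:1, so n(Cu) = 4.31009 × 1/1 = 4.31009 mol.
Mass of Cu = 4.31009 mol × 63.55 g/mol = 273.907 g.
Actual mass collected = 273.907 g × 0.717 = 196.391 g.

196.39 g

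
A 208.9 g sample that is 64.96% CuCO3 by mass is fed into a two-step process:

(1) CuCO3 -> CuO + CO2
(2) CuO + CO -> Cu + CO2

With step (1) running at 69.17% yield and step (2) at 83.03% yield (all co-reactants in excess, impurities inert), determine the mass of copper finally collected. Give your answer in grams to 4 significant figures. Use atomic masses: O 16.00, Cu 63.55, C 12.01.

40.08 g

Pure CuCO3 = 208.9 × 0.6496 = 135.70 g.
M(CuCO3) = 63.55 + 12.01 + 3(16.00) = 123.56 g/mol.
M(Cu) = 63.55 g/mol.
n(CuCO3) = 135.70 / 123.56 = 1.0983 mol.
Step 1 (CuCO3:CuO = 1:1): theoretical n(CuO) = 1.0983 mol; at 69.17% yield, n(CuO) = 0.75967 mol.
Step 2 (CuO:Cu = 1:1): theoretical n(Cu) = 0.75967 mol, so theoretical mass = 0.75967 × 63.55 = 48.277 g.
At 83.03% yield, actual mass of Cu = 48.277 × 0.8303 = 40.084 g.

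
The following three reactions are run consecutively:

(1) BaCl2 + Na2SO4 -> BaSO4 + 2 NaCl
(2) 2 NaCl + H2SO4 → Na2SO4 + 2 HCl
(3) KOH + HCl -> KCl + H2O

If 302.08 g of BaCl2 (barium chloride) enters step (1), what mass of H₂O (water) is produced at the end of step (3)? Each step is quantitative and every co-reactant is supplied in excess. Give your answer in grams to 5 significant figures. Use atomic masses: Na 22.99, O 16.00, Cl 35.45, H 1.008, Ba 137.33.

52.272 g

M(BaCl2) = 137.33 + 2(35.45) = 208.23 g/mol.
M(H2O) = 2(1.008) + 16.00 = 18.016 g/mol.
n(BaCl2) = 302.08 / 208.23 = 1.45070 mol.
Reaction (1): BaCl2→NaCl ratio 1:2 ⇒ n(NaCl) = 2.90141 mol.
Reaction (2): NaCl→HCl ratio 2:2 ⇒ n(HCl) = 2.90141 mol.
Reaction (3): HCl→H2O ratio 1:1 ⇒ n(H2O) = 2.90141 mol.
Mass of H2O = 2.90141 × 18.016 = 52.2718 g.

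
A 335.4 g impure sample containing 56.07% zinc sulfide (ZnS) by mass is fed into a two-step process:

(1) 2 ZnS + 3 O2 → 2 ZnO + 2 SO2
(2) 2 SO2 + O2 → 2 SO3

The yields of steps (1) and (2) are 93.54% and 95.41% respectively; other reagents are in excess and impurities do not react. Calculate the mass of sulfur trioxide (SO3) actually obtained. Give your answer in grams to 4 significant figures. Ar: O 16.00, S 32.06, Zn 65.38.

137.9 g

Pure ZnS = 335.4 × 0.5607 = 188.06 g.
M(ZnS) = 65.38 + 32.06 = 97.44 g/mol.
M(SO3) = 32.06 + 3(16.00) = 80.06 g/mol.
n(ZnS) = 188.06 / 97.44 = 1.9300 mol.
Step 1 (ZnS:SO2 = 2:2): theoretical n(SO2) = 1.9300 mol; at 93.54% yield, n(SO2) = 1.8053 mol.
Step 2 (SO2:SO3 = 2:2): theoretical n(SO3) = 1.8053 mol, so theoretical mass = 1.8053 × 80.06 = 144.53 g.
At 95.41% yield, actual mass of SO3 = 144.53 × 0.9541 = 137.90 g.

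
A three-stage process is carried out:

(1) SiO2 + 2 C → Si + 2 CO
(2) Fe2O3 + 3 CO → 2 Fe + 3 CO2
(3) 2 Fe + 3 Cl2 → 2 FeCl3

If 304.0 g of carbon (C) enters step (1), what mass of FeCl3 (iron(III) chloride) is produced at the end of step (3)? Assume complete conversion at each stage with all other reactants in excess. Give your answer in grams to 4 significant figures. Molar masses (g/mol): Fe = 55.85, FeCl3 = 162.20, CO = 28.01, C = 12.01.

2737 g

n(C) = 304.0 / 12.01 = 25.312 mol.
Reaction (1): C→CO ratio 2:2 ⇒ n(CO) = 25.312 mol.
Reaction (2): CO→Fe ratio 3:2 ⇒ n(Fe) = 16.875 mol.
Reaction (3): Fe→FeCl3 ratio 2:2 ⇒ n(FeCl3) = 16.875 mol.
Mass of FeCl3 = 16.875 × 162.20 = 2737.1 g.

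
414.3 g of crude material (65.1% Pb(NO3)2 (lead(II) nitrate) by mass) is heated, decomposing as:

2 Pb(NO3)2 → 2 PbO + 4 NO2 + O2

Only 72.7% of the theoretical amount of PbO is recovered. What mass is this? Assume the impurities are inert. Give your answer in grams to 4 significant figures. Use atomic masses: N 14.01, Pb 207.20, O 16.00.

Pure Pb(NO3)2 available = 414.3 g × 0.651 = 269.71 g.
M(Pb(NO3)2) = 207.20 + 2(14.01) + 6(16.00) = 331.22 g/mol.
M(PbO) = 207.20 + 16.00 = 223.20 g/mol.
n(Pb(NO3)2) = 269.71 g / 331.22 g/mol = 0.81429 mol.
From the equation the Pb(NO3)2:PbO mole ratio is 2:2, so n(PbO) = 0.81429 × 2/2 = 0.81429 mol.
Mass of PbO = 0.81429 mol × 223.20 g/mol = 181.75 g.
Actual mass collected = 181.75 g × 0.727 = 132.13 g.

132.1 g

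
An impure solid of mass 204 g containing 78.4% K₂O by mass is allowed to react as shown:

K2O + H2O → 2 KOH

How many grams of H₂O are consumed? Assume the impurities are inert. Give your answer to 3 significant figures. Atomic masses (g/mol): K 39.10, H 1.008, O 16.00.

30.6 g

Mass of pure K2O = 204 g × 0.784 = 159.9 g.
M(K2O) = 2(39.10) + 16.00 = 94.20 g/mol.
M(H2O) = 2(1.008) + 16.00 = 18.016 g/mol.
n(K2O) = 159.9 g / 94.20 g/mol = 1.698 mol.
From the equation the K2O:H2O mole ratio is 1:1, so n(H2O) = 1.698 × 1/1 = 1.698 mol.
Mass of H2O = 1.698 mol × 18.016 g/mol = 30.59 g.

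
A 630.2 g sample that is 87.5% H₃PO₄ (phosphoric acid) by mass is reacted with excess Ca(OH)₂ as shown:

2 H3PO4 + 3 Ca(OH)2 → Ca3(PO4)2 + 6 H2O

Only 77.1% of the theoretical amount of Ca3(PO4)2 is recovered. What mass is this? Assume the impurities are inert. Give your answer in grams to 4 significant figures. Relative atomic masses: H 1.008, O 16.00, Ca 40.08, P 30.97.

Pure H3PO4 available = 630.2 g × 0.875 = 551.43 g.
M(H3PO4) = 3(1.008) + 30.97 + 4(16.00) = 97.994 g/mol.
M(Ca3(PO4)2) = 3(40.08) + 2(30.97) + 8(16.00) = 310.18 g/mol.
n(H3PO4) = 551.43 g / 97.994 g/mol = 5.6271 mol.
From the equation the H3PO4:Ca3(PO4)2 mole ratio is 2:1, so n(Ca3(PO4)2) = 5.6271 × 1/2 = 2.8136 mol.
Mass of Ca3(PO4)2 = 2.8136 mol × 310.18 g/mol = 872.71 g.
Actual mass collected = 872.71 g × 0.771 = 672.86 g.

672.9 g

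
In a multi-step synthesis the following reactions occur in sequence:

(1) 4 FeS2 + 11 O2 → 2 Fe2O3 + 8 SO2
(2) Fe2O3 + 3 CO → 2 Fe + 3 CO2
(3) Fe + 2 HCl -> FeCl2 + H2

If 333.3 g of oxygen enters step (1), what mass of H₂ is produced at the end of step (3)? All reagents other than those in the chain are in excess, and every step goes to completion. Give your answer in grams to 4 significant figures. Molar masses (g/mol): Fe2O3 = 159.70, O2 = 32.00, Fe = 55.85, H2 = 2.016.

7.636 g

n(O2) = 333.3 / 32.00 = 10.416 mol.
Reaction (1): O2→Fe2O3 ratio 11:2 ⇒ n(Fe2O3) = 1.8938 mol.
Reaction (2): Fe2O3→Fe ratio 1:2 ⇒ n(Fe) = 3.7875 mol.
Reaction (3): Fe→H2 ratio 1:1 ⇒ n(H2) = 3.7875 mol.
Mass of H2 = 3.7875 × 2.016 = 7.6356 g.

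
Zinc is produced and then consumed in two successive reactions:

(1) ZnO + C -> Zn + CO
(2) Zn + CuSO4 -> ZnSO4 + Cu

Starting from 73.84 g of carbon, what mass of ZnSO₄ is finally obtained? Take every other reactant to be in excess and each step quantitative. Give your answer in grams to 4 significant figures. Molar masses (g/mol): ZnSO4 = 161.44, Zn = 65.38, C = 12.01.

n(C) = 73.840 / 12.01 = 6.1482 mol.
Step 1 gives a 1:1 ratio of C to Zn, so n(Zn) = 6.1482 mol.
In step 2 the Zn:ZnSO4 ratio is 1:1, so n(ZnSO4) = 6.1482 mol.
Mass of ZnSO4 = 6.1482 × 161.44 = 992.57 g.

992.6 g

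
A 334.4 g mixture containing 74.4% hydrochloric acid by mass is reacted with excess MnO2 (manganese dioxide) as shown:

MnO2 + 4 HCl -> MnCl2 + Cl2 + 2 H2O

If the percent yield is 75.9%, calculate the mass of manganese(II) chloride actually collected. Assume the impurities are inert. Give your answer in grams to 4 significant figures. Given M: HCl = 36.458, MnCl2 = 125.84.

162.9 g

Pure HCl available = 334.4 g × 0.744 = 248.79 g.
n(HCl) = 248.79 g / 36.458 g/mol = 6.8241 mol.
From the equation the HCl:MnCl2 mole ratio is 4:1, so n(MnCl2) = 6.8241 × 1/4 = 1.7060 mol.
Mass of MnCl2 = 1.7060 mol × 125.84 g/mol = 214.69 g.
Actual mass collected = 214.69 g × 0.759 = 162.95 g.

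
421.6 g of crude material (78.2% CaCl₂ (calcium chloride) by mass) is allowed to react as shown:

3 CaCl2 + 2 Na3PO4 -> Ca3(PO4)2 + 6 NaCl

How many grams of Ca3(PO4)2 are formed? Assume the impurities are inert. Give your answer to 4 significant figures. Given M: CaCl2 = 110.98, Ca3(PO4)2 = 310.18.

307.2 g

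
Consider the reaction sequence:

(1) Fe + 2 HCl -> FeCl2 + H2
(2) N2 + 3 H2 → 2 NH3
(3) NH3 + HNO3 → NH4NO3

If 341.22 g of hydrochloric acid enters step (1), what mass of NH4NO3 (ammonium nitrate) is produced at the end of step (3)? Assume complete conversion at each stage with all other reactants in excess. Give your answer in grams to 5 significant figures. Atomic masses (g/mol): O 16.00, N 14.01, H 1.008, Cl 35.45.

M(HCl) = 1.008 + 35.45 = 36.458 g/mol.
M(NH4NO3) = 2(14.01) + 4(1.008) + 3(16.00) = 80.052 g/mol.
n(HCl) = 341.22 / 36.458 = 9.35926 mol.
Reaction (1): HCl→H2 ratio 2:1 ⇒ n(H2) = 4.67963 mol.
Reaction (2): H2→NH3 ratio 3:2 ⇒ n(NH3) = 3.11975 mol.
Reaction (3): NH3→NH4NO3 ratio 1:1 ⇒ n(NH4NO3) = 3.11975 mol.
Mass of NH4NO3 = 3.11975 × 80.052 = 249.743 g.

249.74 g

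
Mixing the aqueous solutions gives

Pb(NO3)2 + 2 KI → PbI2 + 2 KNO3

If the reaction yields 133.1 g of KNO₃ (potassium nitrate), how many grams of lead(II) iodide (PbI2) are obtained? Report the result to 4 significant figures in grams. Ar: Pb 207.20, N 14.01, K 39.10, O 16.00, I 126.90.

303.4 g

M(KNO3) = 39.10 + 14.01 + 3(16.00) = 101.11 g/mol.
M(PbI2) = 207.20 + 2(126.90) = 461.00 g/mol.
n(KNO3) = 133.10 g / 101.11 g/mol = 1.3164 mol.
From the equation the KNO3:PbI2 mole ratio is 2:1, so n(PbI2) = 1.3164 × 1/2 = 0.65819 mol.
Mass of PbI2 = 0.65819 mol × 461.00 g/mol = 303.43 g.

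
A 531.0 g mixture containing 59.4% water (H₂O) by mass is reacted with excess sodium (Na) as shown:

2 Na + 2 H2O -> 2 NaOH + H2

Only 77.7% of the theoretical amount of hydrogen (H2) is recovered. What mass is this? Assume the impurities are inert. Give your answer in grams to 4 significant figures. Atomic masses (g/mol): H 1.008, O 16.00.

Pure H2O available = 531.0 g × 0.594 = 315.41 g.
M(H2O) = 2(1.008) + 16.00 = 18.016 g/mol.
M(H2) = 2(1.008) = 2.016 g/mol.
n(H2O) = 315.41 g / 18.016 g/mol = 17.507 mol.
From the equation the H2O:H2 mole ratio is 2:1, so n(H2) = 17.507 × 1/2 = 8.7537 mol.
Mass of H2 = 8.7537 mol × 2.016 g/mol = 17.647 g.
Actual mass collected = 17.647 g × 0.777 = 13.712 g.

13.71 g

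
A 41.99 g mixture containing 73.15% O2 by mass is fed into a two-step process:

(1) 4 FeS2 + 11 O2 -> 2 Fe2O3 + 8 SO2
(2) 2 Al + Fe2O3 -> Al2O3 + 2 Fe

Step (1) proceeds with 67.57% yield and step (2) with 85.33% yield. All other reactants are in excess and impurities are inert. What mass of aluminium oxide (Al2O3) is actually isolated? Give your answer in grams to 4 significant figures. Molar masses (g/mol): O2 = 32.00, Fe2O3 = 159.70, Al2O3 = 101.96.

Pure O2 = 41.99 × 0.7315 = 30.716 g.
n(O2) = 30.716 / 32.00 = 0.95987 mol.
Step 1 (O2:Fe2O3 = 11:2): theoretical n(Fe2O3) = 0.17452 mol; at 67.57% yield, n(Fe2O3) = 0.11792 mol.
Step 2 (Fe2O3:Al2O3 = 1:1): theoretical n(Al2O3) = 0.11792 mol, so theoretical mass = 0.11792 × 101.96 = 12.024 g.
At 85.33% yield, actual mass of Al2O3 = 12.024 × 0.8533 = 10.260 g.

10.26 g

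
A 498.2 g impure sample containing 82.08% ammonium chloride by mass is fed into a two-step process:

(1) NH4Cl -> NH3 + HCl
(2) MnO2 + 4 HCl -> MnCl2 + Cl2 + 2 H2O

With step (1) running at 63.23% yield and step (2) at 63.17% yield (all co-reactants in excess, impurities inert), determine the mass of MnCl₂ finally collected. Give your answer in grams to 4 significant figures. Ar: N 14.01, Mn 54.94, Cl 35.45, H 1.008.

96.06 g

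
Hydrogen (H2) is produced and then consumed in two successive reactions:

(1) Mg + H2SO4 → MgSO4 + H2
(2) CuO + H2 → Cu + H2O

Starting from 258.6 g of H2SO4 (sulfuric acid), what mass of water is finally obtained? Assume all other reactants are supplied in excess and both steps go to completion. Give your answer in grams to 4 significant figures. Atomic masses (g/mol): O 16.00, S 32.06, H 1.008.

M(H2SO4) = 2(1.008) + 32.06 + 4(16.00) = 98.076 g/mol.
M(H2O) = 2(1.008) + 16.00 = 18.016 g/mol.
n(H2SO4) = 258.60 / 98.076 = 2.6367 mol.
Step 1 gives a 1:1 ratio of H2SO4 to H2, so n(H2) = 2.6367 mol.
In step 2 the H2:H2O ratio is 1:1, so n(H2O) = 2.6367 mol.
Mass of H2O = 2.6367 × 18.016 = 47.503 g.

47.50 g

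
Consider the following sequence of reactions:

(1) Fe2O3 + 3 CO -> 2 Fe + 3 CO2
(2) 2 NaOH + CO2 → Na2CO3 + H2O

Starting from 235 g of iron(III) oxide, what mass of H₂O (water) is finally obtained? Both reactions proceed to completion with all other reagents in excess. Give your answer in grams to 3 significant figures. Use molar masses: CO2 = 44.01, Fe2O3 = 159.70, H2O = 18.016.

n(Fe2O3) = 235.0 / 159.70 = 1.472 mol.
Step 1 gives a 1:3 ratio of Fe2O3 to CO2, so n(CO2) = 4.415 mol.
In step 2 the CO2:H2O ratio is 1:1, so n(H2O) = 4.415 mol.
Mass of H2O = 4.415 × 18.016 = 79.53 g.

79.5 g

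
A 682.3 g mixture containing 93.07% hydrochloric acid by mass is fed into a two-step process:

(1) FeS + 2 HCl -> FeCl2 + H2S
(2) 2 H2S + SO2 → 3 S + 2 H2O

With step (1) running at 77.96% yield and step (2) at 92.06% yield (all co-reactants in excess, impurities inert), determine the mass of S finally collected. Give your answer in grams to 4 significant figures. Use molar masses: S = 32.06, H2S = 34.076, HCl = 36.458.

Pure HCl = 682.3 × 0.9307 = 635.02 g.
n(HCl) = 635.02 / 36.458 = 17.418 mol.
Step 1 (HCl:H2S = 2:1): theoretical n(H2S) = 8.7089 mol; at 77.96% yield, n(H2S) = 6.7894 mol.
Step 2 (H2S:S = 2:3): theoretical n(S) = 10.184 mol, so theoretical mass = 10.184 × 32.06 = 326.50 g.
At 92.06% yield, actual mass of S = 326.50 × 0.9206 = 300.58 g.

300.6 g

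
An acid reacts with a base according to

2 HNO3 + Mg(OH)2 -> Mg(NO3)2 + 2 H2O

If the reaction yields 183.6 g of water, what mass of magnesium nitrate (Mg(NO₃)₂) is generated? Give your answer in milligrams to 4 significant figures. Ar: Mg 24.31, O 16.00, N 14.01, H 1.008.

755800 mg

M(H2O) = 2(1.008) + 16.00 = 18.016 g/mol.
M(Mg(NO3)2) = 24.31 + 2(14.01) + 6(16.00) = 148.33 g/mol.
n(H2O) = 183.60 g / 18.016 g/mol = 10.191 mol.
From the equation the H2O:Mg(NO3)2 mole ratio is 2:1, so n(Mg(NO3)2) = 10.191 × 1/2 = 5.0955 mol.
Mass of Mg(NO3)2 = 5.0955 mol × 148.33 g/mol = 755.81 g.
Converting to mg: 755.81 g = 755800 mg.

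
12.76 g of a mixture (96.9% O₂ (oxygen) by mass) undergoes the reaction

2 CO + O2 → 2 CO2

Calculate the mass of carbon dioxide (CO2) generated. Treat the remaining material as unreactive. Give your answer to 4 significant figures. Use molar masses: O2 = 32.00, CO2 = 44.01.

34.01 g

Mass of pure O2 = 12.76 g × 0.969 = 12.364 g.
n(O2) = 12.364 g / 32.00 g/mol = 0.38639 mol.
From the equation the O2:CO2 mole ratio is 1:2, so n(CO2) = 0.38639 × 2/1 = 0.77278 mol.
Mass of CO2 = 0.77278 mol × 44.01 g/mol = 34.010 g.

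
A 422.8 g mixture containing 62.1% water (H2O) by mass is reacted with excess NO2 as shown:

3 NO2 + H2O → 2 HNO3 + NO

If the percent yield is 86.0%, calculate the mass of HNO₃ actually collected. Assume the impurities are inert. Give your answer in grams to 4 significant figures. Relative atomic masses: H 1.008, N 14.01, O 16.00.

Pure H2O available = 422.8 g × 0.621 = 262.56 g.
M(H2O) = 2(1.008) + 16.00 = 18.016 g/mol.
M(HNO3) = 1.008 + 14.01 + 3(16.00) = 63.018 g/mol.
n(H2O) = 262.56 g / 18.016 g/mol = 14.574 mol.
From the equation the H2O:HNO3 mole ratio is 1:2, so n(HNO3) = 14.574 × 2/1 = 29.147 mol.
Mass of HNO3 = 29.147 mol × 63.018 g/mol = 1836.8 g.
Actual mass collected = 1836.8 g × 0.860 = 1579.7 g.

1580 g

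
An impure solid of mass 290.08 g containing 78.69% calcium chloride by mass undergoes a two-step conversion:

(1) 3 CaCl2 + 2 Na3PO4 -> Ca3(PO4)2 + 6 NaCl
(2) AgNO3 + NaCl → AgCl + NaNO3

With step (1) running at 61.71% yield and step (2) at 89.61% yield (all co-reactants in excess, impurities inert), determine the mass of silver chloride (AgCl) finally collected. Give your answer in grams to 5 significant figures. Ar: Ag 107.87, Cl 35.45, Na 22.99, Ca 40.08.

326.02 g

Pure CaCl2 = 290.08 × 0.7869 = 228.264 g.
M(CaCl2) = 40.08 + 2(35.45) = 110.98 g/mol.
M(AgCl) = 107.87 + 35.45 = 143.32 g/mol.
n(CaCl2) = 228.264 / 110.98 = 2.05680 mol.
Step 1 (CaCl2:NaCl = 3:6): theoretical n(NaCl) = 4.11361 mol; at 61.71% yield, n(NaCl) = 2.53851 mol.
Step 2 (NaCl:AgCl = 1:1): theoretical n(AgCl) = 2.53851 mol, so theoretical mass = 2.53851 × 143.32 = 363.819 g.
At 89.61% yield, actual mass of AgCl = 363.819 × 0.8961 = 326.018 g.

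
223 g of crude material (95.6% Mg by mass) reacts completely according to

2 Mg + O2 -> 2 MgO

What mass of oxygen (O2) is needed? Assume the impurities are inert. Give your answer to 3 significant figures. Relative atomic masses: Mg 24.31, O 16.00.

Mass of pure Mg = 223 g × 0.956 = 213.2 g.
M(Mg) = 24.31 g/mol.
M(O2) = 2(16.00) = 32.00 g/mol.
n(Mg) = 213.2 g / 24.31 g/mol = 8.770 mol.
From the equation the Mg:O2 mole ratio is 2:1, so n(O2) = 8.770 × 1/2 = 4.385 mol.
Mass of O2 = 4.385 mol × 32.00 g/mol = 140.3 g.

140 g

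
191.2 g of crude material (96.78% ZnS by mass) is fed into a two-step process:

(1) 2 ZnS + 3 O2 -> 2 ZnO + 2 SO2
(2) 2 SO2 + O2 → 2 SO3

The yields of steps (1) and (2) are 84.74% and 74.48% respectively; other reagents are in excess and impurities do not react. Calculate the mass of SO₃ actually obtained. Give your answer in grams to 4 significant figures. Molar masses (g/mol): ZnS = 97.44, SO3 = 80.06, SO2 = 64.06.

Pure ZnS = 191.2 × 0.9678 = 185.04 g.
n(ZnS) = 185.04 / 97.44 = 1.8990 mol.
Step 1 (ZnS:SO2 = 2:2): theoretical n(SO2) = 1.8990 mol; at 84.74% yield, n(SO2) = 1.6093 mol.
Step 2 (SO2:SO3 = 2:2): theoretical n(SO3) = 1.6093 mol, so theoretical mass = 1.6093 × 80.06 = 128.84 g.
At 74.48% yield, actual mass of SO3 = 128.84 × 0.7448 = 95.958 g.

95.96 g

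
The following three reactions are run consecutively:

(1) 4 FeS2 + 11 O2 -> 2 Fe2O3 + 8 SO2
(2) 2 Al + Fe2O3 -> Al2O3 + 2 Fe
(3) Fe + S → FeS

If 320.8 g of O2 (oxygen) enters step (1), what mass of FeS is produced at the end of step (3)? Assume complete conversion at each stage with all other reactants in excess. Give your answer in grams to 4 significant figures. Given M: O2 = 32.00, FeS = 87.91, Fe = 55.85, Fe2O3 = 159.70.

n(O2) = 320.8 / 32.00 = 10.025 mol.
Reaction (1): O2→Fe2O3 ratio 11:2 ⇒ n(Fe2O3) = 1.8227 mol.
Reaction (2): Fe2O3→Fe ratio 1:2 ⇒ n(Fe) = 3.6455 mol.
Reaction (3): Fe→FeS ratio 1:1 ⇒ n(FeS) = 3.6455 mol.
Mass of FeS = 3.6455 × 87.91 = 320.47 g.

320.5 g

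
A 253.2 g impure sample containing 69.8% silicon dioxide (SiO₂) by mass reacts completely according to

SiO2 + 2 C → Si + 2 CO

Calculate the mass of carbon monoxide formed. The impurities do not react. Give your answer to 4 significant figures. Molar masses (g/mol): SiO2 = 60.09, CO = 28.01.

164.8 g

Mass of pure SiO2 = 253.2 g × 0.698 = 176.73 g.
n(SiO2) = 176.73 g / 60.09 g/mol = 2.9411 mol.
From the equation the SiO2:CO mole ratio is 1:2, so n(CO) = 2.9411 × 2/1 = 5.8823 mol.
Mass of CO = 5.8823 mol × 28.01 g/mol = 164.76 g.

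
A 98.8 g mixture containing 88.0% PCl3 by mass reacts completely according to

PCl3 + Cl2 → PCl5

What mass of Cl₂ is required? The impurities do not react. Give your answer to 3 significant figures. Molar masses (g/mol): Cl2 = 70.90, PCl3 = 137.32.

Mass of pure PCl3 = 98.8 g × 0.880 = 86.94 g.
n(PCl3) = 86.94 g / 137.32 g/mol = 0.6331 mol.
From the equation the PCl3:Cl2 mole ratio is 1:1, so n(Cl2) = 0.6331 × 1/1 = 0.6331 mol.
Mass of Cl2 = 0.6331 mol × 70.90 g/mol = 44.89 g.

44.9 g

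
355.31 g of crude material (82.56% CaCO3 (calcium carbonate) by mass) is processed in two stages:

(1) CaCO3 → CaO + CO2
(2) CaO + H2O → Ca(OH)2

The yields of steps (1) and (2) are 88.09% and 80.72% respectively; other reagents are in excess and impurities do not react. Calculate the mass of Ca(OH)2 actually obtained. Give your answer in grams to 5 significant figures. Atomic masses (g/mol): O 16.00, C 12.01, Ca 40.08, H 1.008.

154.41 g

Pure CaCO3 = 355.31 × 0.8256 = 293.344 g.
M(CaCO3) = 40.08 + 12.01 + 3(16.00) = 100.09 g/mol.
M(Ca(OH)2) = 40.08 + 2(16.00) + 2(1.008) = 74.096 g/mol.
n(CaCO3) = 293.344 / 100.09 = 2.93080 mol.
Step 1 (CaCO3:CaO = 1:1): theoretical n(CaO) = 2.93080 mol; at 88.09% yield, n(CaO) = 2.58174 mol.
Step 2 (CaO:Ca(OH)2 = 1:1): theoretical n(Ca(OH)2) = 2.58174 mol, so theoretical mass = 2.58174 × 74.096 = 191.297 g.
At 80.72% yield, actual mass of Ca(OH)2 = 191.297 × 0.8072 = 154.415 g.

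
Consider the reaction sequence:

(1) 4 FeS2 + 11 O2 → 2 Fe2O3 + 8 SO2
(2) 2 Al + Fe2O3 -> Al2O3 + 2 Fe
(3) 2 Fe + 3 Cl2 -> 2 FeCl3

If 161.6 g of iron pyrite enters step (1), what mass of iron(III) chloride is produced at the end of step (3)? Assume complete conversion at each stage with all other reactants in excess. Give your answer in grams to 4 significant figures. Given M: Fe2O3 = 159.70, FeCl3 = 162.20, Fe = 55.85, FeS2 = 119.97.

218.5 g

n(FeS2) = 161.6 / 119.97 = 1.3470 mol.
Reaction (1): FeS2→Fe2O3 ratio 4:2 ⇒ n(Fe2O3) = 0.67350 mol.
Reaction (2): Fe2O3→Fe ratio 1:2 ⇒ n(Fe) = 1.3470 mol.
Reaction (3): Fe→FeCl3 ratio 2:2 ⇒ n(FeCl3) = 1.3470 mol.
Mass of FeCl3 = 1.3470 × 162.20 = 218.48 g.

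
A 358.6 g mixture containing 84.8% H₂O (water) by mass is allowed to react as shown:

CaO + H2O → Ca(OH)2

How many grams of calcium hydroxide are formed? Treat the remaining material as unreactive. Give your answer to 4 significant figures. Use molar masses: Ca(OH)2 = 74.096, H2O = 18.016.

1251 g

Mass of pure H2O = 358.6 g × 0.848 = 304.09 g.
n(H2O) = 304.09 g / 18.016 g/mol = 16.879 mol.
From the equation the H2O:Ca(OH)2 mole ratio is 1:1, so n(Ca(OH)2) = 16.879 × 1/1 = 16.879 mol.
Mass of Ca(OH)2 = 16.879 mol × 74.096 g/mol = 1250.7 g.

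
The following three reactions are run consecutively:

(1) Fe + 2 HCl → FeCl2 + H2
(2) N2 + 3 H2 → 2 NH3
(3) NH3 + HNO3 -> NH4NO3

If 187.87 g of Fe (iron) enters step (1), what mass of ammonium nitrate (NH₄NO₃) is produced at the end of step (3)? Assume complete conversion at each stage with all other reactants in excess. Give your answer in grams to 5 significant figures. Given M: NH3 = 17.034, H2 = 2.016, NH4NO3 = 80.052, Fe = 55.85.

179.52 g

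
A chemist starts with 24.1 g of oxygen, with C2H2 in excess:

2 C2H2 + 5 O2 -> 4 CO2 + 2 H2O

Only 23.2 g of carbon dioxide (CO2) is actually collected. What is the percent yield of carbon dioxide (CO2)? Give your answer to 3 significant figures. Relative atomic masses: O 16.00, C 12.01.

87.5 %

M(O2) = 2(16.00) = 32.00 g/mol.
M(CO2) = 12.01 + 2(16.00) = 44.01 g/mol.
n(O2) = 24.10 g / 32.00 g/mol = 0.7531 mol.
From the equation the O2:CO2 mole ratio is 5:4, so n(CO2) = 0.7531 × 4/5 = 0.6025 mol.
Mass of CO2 = 0.6025 mol × 44.01 g/mol = 26.52 g.
This is the theoretical yield. Percent yield = 23.2 g / 26.52 g × 100% = 87.49%.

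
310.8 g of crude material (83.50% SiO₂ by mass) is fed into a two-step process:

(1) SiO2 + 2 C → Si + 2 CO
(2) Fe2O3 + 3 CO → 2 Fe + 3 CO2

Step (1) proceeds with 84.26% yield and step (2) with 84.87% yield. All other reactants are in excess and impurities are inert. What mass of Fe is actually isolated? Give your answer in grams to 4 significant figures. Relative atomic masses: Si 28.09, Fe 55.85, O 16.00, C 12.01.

Pure SiO2 = 310.8 × 0.8350 = 259.52 g.
M(SiO2) = 28.09 + 2(16.00) = 60.09 g/mol.
M(Fe) = 55.85 g/mol.
n(SiO2) = 259.52 / 60.09 = 4.3188 mol.
Step 1 (SiO2:CO = 1:2): theoretical n(CO) = 8.6376 mol; at 84.26% yield, n(CO) = 7.2781 mol.
Step 2 (CO:Fe = 3:2): theoretical n(Fe) = 4.8521 mol, so theoretical mass = 4.8521 × 55.85 = 270.99 g.
At 84.87% yield, actual mass of Fe = 270.99 × 0.8487 = 229.99 g.

230.0 g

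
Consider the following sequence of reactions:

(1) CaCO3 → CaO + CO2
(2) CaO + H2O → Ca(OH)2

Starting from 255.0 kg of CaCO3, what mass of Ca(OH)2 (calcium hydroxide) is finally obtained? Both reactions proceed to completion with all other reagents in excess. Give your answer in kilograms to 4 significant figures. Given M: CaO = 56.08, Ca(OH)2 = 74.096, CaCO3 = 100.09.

188.8 kg

255.0 kg = 255000 g.
n(CaCO3) = 255000 / 100.09 = 2547.7 mol.
Step 1 gives a 1:1 ratio of CaCO3 to CaO, so n(CaO) = 2547.7 mol.
In step 2 the CaO:Ca(OH)2 ratio is 1:1, so n(Ca(OH)2) = 2547.7 mol.
Mass of Ca(OH)2 = 2547.7 × 74.096 = 188770 g = 188.8 kg.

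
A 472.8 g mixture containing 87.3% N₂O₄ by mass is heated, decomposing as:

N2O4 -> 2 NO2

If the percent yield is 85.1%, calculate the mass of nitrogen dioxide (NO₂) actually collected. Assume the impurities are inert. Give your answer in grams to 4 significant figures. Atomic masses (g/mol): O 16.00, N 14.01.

Pure N2O4 available = 472.8 g × 0.873 = 412.75 g.
M(N2O4) = 2(14.01) + 4(16.00) = 92.02 g/mol.
M(NO2) = 14.01 + 2(16.00) = 46.01 g/mol.
n(N2O4) = 412.75 g / 92.02 g/mol = 4.4855 mol.
From the equation the N2O4:NO2 mole ratio is 1:2, so n(NO2) = 4.4855 × 2/1 = 8.9710 mol.
Mass of NO2 = 8.9710 mol × 46.01 g/mol = 412.75 g.
Actual mass collected = 412.75 g × 0.851 = 351.25 g.

351.3 g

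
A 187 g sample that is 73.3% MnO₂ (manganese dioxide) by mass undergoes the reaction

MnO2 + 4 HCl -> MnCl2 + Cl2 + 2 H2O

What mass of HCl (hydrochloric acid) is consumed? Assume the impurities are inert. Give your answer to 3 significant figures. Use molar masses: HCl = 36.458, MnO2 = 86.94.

Mass of pure MnO2 = 187 g × 0.733 = 137.1 g.
n(MnO2) = 137.1 g / 86.94 g/mol = 1.577 mol.
From the equation the MnO2:HCl mole ratio is 1:4, so n(HCl) = 1.577 × 4/1 = 6.306 mol.
Mass of HCl = 6.306 mol × 36.458 g/mol = 229.9 g.

230 g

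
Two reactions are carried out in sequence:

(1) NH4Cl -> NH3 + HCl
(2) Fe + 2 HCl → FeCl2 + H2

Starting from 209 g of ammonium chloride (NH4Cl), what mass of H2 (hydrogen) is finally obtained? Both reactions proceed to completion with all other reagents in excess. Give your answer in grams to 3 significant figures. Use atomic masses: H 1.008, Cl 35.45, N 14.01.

3.94 g

M(NH4Cl) = 14.01 + 4(1.008) + 35.45 = 53.492 g/mol.
M(H2) = 2(1.008) = 2.016 g/mol.
n(NH4Cl) = 209.0 / 53.492 = 3.907 mol.
Step 1 gives a 1:1 ratio of NH4Cl to HCl, so n(HCl) = 3.907 mol.
In step 2 the HCl:H2 ratio is 2:1, so n(H2) = 1.954 mol.
Mass of H2 = 1.954 × 2.016 = 3.938 g.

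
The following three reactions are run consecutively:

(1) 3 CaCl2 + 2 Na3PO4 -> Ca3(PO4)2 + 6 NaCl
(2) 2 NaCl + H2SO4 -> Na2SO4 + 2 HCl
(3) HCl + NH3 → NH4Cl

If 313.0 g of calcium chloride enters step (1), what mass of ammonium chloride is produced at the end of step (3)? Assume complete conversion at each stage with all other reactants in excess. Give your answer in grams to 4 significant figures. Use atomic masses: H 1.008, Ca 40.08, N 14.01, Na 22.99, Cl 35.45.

M(CaCl2) = 40.08 + 2(35.45) = 110.98 g/mol.
M(NH4Cl) = 14.01 + 4(1.008) + 35.45 = 53.492 g/mol.
n(CaCl2) = 313.0 / 110.98 = 2.8203 mol.
Reaction (1): CaCl2→NaCl ratio 3:6 ⇒ n(NaCl) = 5.6407 mol.
Reaction (2): NaCl→HCl ratio 2:2 ⇒ n(HCl) = 5.6407 mol.
Reaction (3): HCl→NH4Cl ratio 1:1 ⇒ n(NH4Cl) = 5.6407 mol.
Mass of NH4Cl = 5.6407 × 53.492 = 301.73 g.

301.7 g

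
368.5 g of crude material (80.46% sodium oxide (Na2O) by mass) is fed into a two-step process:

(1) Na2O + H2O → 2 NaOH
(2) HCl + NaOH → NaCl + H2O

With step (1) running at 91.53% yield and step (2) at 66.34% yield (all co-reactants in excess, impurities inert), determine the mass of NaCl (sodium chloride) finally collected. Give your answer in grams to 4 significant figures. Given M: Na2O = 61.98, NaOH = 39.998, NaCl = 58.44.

Pure Na2O = 368.5 × 0.8046 = 296.50 g.
n(Na2O) = 296.50 / 61.98 = 4.7837 mol.
Step 1 (Na2O:NaOH = 1:2): theoretical n(NaOH) = 9.5674 mol; at 91.53% yield, n(NaOH) = 8.7571 mol.
Step 2 (NaOH:NaCl = 1:1): theoretical n(NaCl) = 8.7571 mol, so theoretical mass = 8.7571 × 58.44 = 511.76 g.
At 66.34% yield, actual mass of NaCl = 511.76 × 0.6634 = 339.50 g.

339.5 g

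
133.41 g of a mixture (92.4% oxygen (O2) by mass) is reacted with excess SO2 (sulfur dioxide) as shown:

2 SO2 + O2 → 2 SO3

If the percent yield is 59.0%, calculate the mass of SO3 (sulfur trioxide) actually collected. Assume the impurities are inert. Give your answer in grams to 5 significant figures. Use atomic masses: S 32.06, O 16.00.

363.92 g

Pure O2 available = 133.41 g × 0.924 = 123.271 g.
M(O2) = 2(16.00) = 32.00 g/mol.
M(SO3) = 32.06 + 3(16.00) = 80.06 g/mol.
n(O2) = 123.271 g / 32.00 g/mol = 3.85221 mol.
From the equation the O2:SO3 mole ratio is 1:2, so n(SO3) = 3.85221 × 2/1 = 7.70443 mol.
Mass of SO3 = 7.70443 mol × 80.06 g/mol = 616.816 g.
Actual mass collected = 616.816 g × 0.590 = 363.922 g.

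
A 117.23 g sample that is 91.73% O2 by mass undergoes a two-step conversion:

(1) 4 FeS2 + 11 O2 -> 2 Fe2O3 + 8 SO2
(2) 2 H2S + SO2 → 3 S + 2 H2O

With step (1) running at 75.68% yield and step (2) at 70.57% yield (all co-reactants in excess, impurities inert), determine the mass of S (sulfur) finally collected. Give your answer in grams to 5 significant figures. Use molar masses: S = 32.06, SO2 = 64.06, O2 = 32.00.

Pure O2 = 117.23 × 0.9173 = 107.535 g.
n(O2) = 107.535 / 32.00 = 3.36047 mol.
Step 1 (O2:SO2 = 11:8): theoretical n(SO2) = 2.44398 mol; at 75.68% yield, n(SO2) = 1.84960 mol.
Step 2 (SO2:S = 1:3): theoretical n(S) = 5.54881 mol, so theoretical mass = 5.54881 × 32.06 = 177.895 g.
At 70.57% yield, actual mass of S = 177.895 × 0.7057 = 125.540 g.

125.54 g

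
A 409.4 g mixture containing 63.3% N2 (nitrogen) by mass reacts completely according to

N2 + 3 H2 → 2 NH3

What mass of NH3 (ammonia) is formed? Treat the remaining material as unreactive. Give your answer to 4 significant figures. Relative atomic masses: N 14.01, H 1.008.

Mass of pure N2 = 409.4 g × 0.633 = 259.15 g.
M(N2) = 2(14.01) = 28.02 g/mol.
M(NH3) = 14.01 + 3(1.008) = 17.034 g/mol.
n(N2) = 259.15 g / 28.02 g/mol = 9.2488 mol.
From the equation the N2:NH3 mole ratio is 1:2, so n(NH3) = 9.2488 × 2/1 = 18.498 mol.
Mass of NH3 = 18.498 mol × 17.034 g/mol = 315.09 g.

315.1 g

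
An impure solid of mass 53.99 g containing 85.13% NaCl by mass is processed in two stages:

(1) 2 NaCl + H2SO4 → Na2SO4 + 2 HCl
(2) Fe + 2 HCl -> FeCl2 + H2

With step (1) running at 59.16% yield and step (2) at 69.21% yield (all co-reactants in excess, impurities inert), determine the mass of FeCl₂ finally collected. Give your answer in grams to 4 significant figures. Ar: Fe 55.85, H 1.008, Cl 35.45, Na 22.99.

Pure NaCl = 53.99 × 0.8513 = 45.962 g.
M(NaCl) = 22.99 + 35.45 = 58.44 g/mol.
M(FeCl2) = 55.85 + 2(35.45) = 126.75 g/mol.
n(NaCl) = 45.962 / 58.44 = 0.78648 mol.
Step 1 (NaCl:HCl = 2:2): theoretical n(HCl) = 0.78648 mol; at 59.16% yield, n(HCl) = 0.46528 mol.
Step 2 (HCl:FeCl2 = 2:1): theoretical n(FeCl2) = 0.23264 mol, so theoretical mass = 0.23264 × 126.75 = 29.487 g.
At 69.21% yield, actual mass of FeCl2 = 29.487 × 0.6921 = 20.408 g.

20.41 g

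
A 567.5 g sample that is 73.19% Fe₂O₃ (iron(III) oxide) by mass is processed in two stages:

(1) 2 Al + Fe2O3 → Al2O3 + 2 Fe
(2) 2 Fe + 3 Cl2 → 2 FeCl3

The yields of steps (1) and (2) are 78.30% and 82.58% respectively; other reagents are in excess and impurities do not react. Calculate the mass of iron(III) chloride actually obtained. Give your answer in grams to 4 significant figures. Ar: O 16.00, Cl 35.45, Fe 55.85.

Pure Fe2O3 = 567.5 × 0.7319 = 415.35 g.
M(Fe2O3) = 2(55.85) + 3(16.00) = 159.70 g/mol.
M(FeCl3) = 55.85 + 3(35.45) = 162.20 g/mol.
n(Fe2O3) = 415.35 / 159.70 = 2.6008 mol.
Step 1 (Fe2O3:Fe = 1:2): theoretical n(Fe) = 5.2017 mol; at 78.30% yield, n(Fe) = 4.0729 mol.
Step 2 (Fe:FeCl3 = 2:2): theoretical n(FeCl3) = 4.0729 mol, so theoretical mass = 4.0729 × 162.20 = 660.63 g.
At 82.58% yield, actual mass of FeCl3 = 660.63 × 0.8258 = 545.54 g.

545.5 g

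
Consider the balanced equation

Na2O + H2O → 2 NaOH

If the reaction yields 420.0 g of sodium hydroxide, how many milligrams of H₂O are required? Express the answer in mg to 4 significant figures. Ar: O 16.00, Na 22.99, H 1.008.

94590 mg

M(NaOH) = 22.99 + 16.00 + 1.008 = 39.998 g/mol.
M(H2O) = 2(1.008) + 16.00 = 18.016 g/mol.
n(NaOH) = 420.00 g / 39.998 g/mol = 10.501 mol.
From the equation the NaOH:H2O mole ratio is 2:1, so n(H2O) = 10.501 × 1/2 = 5.2503 mol.
Mass of H2O = 5.2503 mol × 18.016 g/mol = 94.589 g.
Converting to mg: 94.589 g = 94590 mg.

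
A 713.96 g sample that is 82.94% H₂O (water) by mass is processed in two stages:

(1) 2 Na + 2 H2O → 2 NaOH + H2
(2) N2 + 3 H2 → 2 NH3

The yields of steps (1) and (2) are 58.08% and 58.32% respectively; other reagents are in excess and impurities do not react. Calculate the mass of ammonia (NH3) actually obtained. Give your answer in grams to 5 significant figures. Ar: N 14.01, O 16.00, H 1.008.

Pure H2O = 713.96 × 0.8294 = 592.158 g.
M(H2O) = 2(1.008) + 16.00 = 18.016 g/mol.
M(NH3) = 14.01 + 3(1.008) = 17.034 g/mol.
n(H2O) = 592.158 / 18.016 = 32.8685 mol.
Step 1 (H2O:H2 = 2:1): theoretical n(H2) = 16.4342 mol; at 58.08% yield, n(H2) = 9.54500 mol.
Step 2 (H2:NH3 = 3:2): theoretical n(NH3) = 6.36334 mol, so theoretical mass = 6.36334 × 17.034 = 108.393 g.
At 58.32% yield, actual mass of NH3 = 108.393 × 0.5832 = 63.2148 g.

63.215 g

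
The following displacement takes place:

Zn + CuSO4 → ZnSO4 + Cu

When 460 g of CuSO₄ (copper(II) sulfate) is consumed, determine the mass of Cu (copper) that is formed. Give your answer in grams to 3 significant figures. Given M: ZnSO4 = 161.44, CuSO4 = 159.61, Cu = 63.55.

183 g

n(CuSO4) = 460.0 g / 159.61 g/mol = 2.882 mol.
From the equation the CuSO4:Cu mole ratio is 1:1, so n(Cu) = 2.882 × 1/1 = 2.882 mol.
Mass of Cu = 2.882 mol × 63.55 g/mol = 183.2 g.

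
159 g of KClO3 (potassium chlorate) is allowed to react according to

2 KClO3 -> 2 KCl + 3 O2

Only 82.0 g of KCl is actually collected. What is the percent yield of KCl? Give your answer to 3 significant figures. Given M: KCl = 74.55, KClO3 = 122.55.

84.8 %

n(KClO3) = 159.0 g / 122.55 g/mol = 1.297 mol.
From the equation the KClO3:KCl mole ratio is 2:2, so n(KCl) = 1.297 × 2/2 = 1.297 mol.
Mass of KCl = 1.297 mol × 74.55 g/mol = 96.72 g.
This is the theoretical yield. Percent yield = 82.0 g / 96.72 g × 100% = 84.78%.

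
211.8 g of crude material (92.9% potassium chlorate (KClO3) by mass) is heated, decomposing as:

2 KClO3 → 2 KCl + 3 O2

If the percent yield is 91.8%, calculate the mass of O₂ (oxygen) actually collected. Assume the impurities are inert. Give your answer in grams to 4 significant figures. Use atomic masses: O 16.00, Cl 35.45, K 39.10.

70.75 g

Pure KClO3 available = 211.8 g × 0.929 = 196.76 g.
M(KClO3) = 39.10 + 35.45 + 3(16.00) = 122.55 g/mol.
M(O2) = 2(16.00) = 32.00 g/mol.
n(KClO3) = 196.76 g / 122.55 g/mol = 1.6056 mol.
From the equation the KClO3:O2 mole ratio is 2:3, so n(O2) = 1.6056 × 3/2 = 2.4084 mol.
Mass of O2 = 2.4084 mol × 32.00 g/mol = 77.067 g.
Actual mass collected = 77.067 g × 0.918 = 70.748 g.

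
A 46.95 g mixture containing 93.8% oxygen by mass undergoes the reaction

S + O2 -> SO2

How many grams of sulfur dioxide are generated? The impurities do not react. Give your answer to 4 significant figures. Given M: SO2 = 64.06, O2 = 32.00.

88.16 g

Mass of pure O2 = 46.95 g × 0.938 = 44.039 g.
n(O2) = 44.039 g / 32.00 g/mol = 1.3762 mol.
From the equation the O2:SO2 mole ratio is 1:1, so n(SO2) = 1.3762 × 1/1 = 1.3762 mol.
Mass of SO2 = 1.3762 mol × 64.06 g/mol = 88.161 g.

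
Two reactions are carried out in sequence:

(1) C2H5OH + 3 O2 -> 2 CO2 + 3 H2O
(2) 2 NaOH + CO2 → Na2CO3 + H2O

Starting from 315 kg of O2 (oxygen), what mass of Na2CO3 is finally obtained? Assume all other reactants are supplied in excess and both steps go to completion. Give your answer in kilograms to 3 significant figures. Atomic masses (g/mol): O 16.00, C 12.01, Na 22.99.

696 kg

M(O2) = 2(16.00) = 32.00 g/mol.
M(Na2CO3) = 2(22.99) + 12.01 + 3(16.00) = 105.99 g/mol.
315 kg = 315000 g.
n(O2) = 315000 / 32.00 = 9844 mol.
Step 1 gives a 3:2 ratio of O2 to CO2, so n(CO2) = 6562 mol.
In step 2 the CO2:Na2CO3 ratio is 1:1, so n(Na2CO3) = 6562 mol.
Mass of Na2CO3 = 6562 × 105.99 = 695600 g = 696 kg.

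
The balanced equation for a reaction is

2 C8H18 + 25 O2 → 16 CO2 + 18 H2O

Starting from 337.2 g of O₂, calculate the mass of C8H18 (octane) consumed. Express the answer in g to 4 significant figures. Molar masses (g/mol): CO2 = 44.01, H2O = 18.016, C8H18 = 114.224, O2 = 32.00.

n(O2) = 337.20 g / 32.00 g/mol = 10.537 mol.
From the equation the O2:C8H18 mole ratio is 25:2, so n(C8H18) = 10.537 × 2/25 = 0.84300 mol.
Mass of C8H18 = 0.84300 mol × 114.224 g/mol = 96.291 g.

96.29 g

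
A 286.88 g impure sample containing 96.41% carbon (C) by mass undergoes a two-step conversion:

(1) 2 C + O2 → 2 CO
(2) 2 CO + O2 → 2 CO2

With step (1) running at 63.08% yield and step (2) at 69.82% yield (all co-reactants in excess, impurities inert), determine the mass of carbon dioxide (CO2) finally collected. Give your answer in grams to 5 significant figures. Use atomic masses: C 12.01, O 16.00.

446.38 g

Pure C = 286.88 × 0.9641 = 276.581 g.
M(C) = 12.01 g/mol.
M(CO2) = 12.01 + 2(16.00) = 44.01 g/mol.
n(C) = 276.581 / 12.01 = 23.0292 mol.
Step 1 (C:CO = 2:2): theoretical n(CO) = 23.0292 mol; at 63.08% yield, n(CO) = 14.5268 mol.
Step 2 (CO:CO2 = 2:2): theoretical n(CO2) = 14.5268 mol, so theoretical mass = 14.5268 × 44.01 = 639.326 g.
At 69.82% yield, actual mass of CO2 = 639.326 × 0.6982 = 446.377 g.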